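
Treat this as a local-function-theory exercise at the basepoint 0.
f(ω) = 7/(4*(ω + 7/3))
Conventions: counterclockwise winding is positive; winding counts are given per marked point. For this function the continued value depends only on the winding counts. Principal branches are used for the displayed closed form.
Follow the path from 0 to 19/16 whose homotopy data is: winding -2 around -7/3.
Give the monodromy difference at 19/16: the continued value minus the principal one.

Continued minus principal equals 0.

The function is rational, hence single-valued: continuing it around any pole returns the same value, so the difference is 0.


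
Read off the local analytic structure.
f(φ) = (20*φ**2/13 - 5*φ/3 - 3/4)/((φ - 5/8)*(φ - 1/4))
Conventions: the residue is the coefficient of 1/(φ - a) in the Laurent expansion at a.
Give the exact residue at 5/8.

At the order-1 pole 5/8 set g(φ) = (φ - (5/8))*f(φ) = (20*φ**2/13 - 5*φ/3 - 3/4)/(φ - 1/4).
Simple pole: residue = g(a) at a = 5/8, which is -743/234.

The residue is -743/234.


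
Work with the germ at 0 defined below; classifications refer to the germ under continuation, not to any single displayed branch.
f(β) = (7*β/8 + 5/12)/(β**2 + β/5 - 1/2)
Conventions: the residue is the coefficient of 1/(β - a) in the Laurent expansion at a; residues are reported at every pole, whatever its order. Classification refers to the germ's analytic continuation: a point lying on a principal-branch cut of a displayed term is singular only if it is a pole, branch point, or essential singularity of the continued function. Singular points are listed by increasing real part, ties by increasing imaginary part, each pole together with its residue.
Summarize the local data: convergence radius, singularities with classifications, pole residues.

Denominator factor (β**2 + β/5 - 1/2): discriminant 51/25, real irrational roots -1/10 + (1/10)*sqrt(51) and -1/10 - (1/10)*sqrt(51); poles of order 1, moduli -1/10 + (1/10)*sqrt(51) and 1/10 + (1/10)*sqrt(51).
The radius of convergence is the smallest modulus among the singular points: -1/10 + (1/10)*sqrt(51).
The factor β**2 + β/5 - 1/2 splits as (β - a)(β - a') with a = -1/10 - (1/10)*sqrt(51), a' = -1/10 + (1/10)*sqrt(51). At the order-1 pole a set g(β) = (β - a)*f(β) = [7*β/8 + 5/12] / (β - a').
Simple pole: residue = g(a) at a = -1/10 - (1/10)*sqrt(51), which is 7/16 - (79/2448)*sqrt(51).
The factor β**2 + β/5 - 1/2 splits as (β - a)(β - a') with a = -1/10 + (1/10)*sqrt(51), a' = -1/10 - (1/10)*sqrt(51). At the order-1 pole a set g(β) = (β - a)*f(β) = [7*β/8 + 5/12] / (β - a').
Simple pole: residue = g(a) at a = -1/10 + (1/10)*sqrt(51), which is 7/16 + (79/2448)*sqrt(51).
List the singular points by increasing real part (a conjugate pair: the negative imaginary part first).

Radius of convergence at 0: -1/10 + (1/10)*sqrt(51).
At -1/10 - (1/10)*sqrt(51): a pole of order 1; residue 7/16 - (79/2448)*sqrt(51).
At -1/10 + (1/10)*sqrt(51): a pole of order 1; residue 7/16 + (79/2448)*sqrt(51).


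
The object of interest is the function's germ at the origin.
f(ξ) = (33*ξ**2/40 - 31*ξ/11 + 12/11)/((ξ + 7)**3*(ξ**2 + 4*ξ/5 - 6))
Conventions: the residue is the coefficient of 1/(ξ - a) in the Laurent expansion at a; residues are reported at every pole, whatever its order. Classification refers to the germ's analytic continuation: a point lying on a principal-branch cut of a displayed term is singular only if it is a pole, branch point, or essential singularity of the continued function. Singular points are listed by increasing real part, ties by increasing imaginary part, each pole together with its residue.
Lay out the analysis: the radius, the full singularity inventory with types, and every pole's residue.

Radius of convergence at 0: -2/5 + (1/5)*sqrt(154).
At -7: a pole of order 3; residue 1220605/26156812.
At -2/5 - (1/5)*sqrt(154): a pole of order 1; residue -1220605/52313624 - (1357975/732390736)*sqrt(154).
At -2/5 + (1/5)*sqrt(154): a pole of order 1; residue -1220605/52313624 + (1357975/732390736)*sqrt(154).

Denominator factor (ξ**2 + 4*ξ/5 - 6): discriminant 616/25, real irrational roots -2/5 + (1/5)*sqrt(154) and -2/5 - (1/5)*sqrt(154); poles of order 1, moduli -2/5 + (1/5)*sqrt(154) and 2/5 + (1/5)*sqrt(154).
Denominator factor (ξ + 7)^3: pole of order 3 at -7, modulus 7.
The radius of convergence is the smallest modulus among the singular points: -2/5 + (1/5)*sqrt(154).
At the order-3 pole -7 set g(ξ) = (ξ - (-7))^3*f(ξ) = (33*ξ**2/40 - 31*ξ/11 + 12/11)/(ξ**2 + 4*ξ/5 - 6).
Order-3 pole: residue = g''(a)/2; g''(-7) = 1220605/13078406, so the residue is 1220605/26156812.
The factor ξ**2 + 4*ξ/5 - 6 splits as (ξ - a)(ξ - a') with a = -2/5 - (1/5)*sqrt(154), a' = -2/5 + (1/5)*sqrt(154). At the order-1 pole a set g(ξ) = (ξ - a)*f(ξ) = [(33*ξ**2/40 - 31*ξ/11 + 12/11)/(ξ + 7)**3] / (ξ - a').
Simple pole: residue = g(a) at a = -2/5 - (1/5)*sqrt(154), which is -1220605/52313624 - (1357975/732390736)*sqrt(154).
The factor ξ**2 + 4*ξ/5 - 6 splits as (ξ - a)(ξ - a') with a = -2/5 + (1/5)*sqrt(154), a' = -2/5 - (1/5)*sqrt(154). At the order-1 pole a set g(ξ) = (ξ - a)*f(ξ) = [(33*ξ**2/40 - 31*ξ/11 + 12/11)/(ξ + 7)**3] / (ξ - a').
Simple pole: residue = g(a) at a = -2/5 + (1/5)*sqrt(154), which is -1220605/52313624 + (1357975/732390736)*sqrt(154).
List the singular points by increasing real part (a conjugate pair: the negative imaginary part first).


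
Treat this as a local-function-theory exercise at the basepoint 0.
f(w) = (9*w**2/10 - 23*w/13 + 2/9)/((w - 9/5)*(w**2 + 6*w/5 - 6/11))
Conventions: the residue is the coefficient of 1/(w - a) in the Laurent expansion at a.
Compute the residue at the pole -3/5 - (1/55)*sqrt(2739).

The factor w**2 + 6*w/5 - 6/11 splits as (w - a)(w - a') with a = -3/5 - (1/55)*sqrt(2739), a' = -3/5 + (1/55)*sqrt(2739). At the order-1 pole a set g(w) = (w - a)*f(w) = [(9*w**2/10 - 23*w/13 + 2/9)/(w - 9/5)] / (w - a').
Simple pole: residue = g(a) at a = -3/5 - (1/55)*sqrt(2739), which is 710341/1561950 + (433633/64820925)*sqrt(2739).

The residue is 710341/1561950 + (433633/64820925)*sqrt(2739).


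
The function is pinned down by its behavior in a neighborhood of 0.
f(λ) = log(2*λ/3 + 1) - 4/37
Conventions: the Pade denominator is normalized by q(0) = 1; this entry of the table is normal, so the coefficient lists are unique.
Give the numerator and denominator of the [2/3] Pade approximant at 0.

Taylor coefficients needed (expand at 0): a_0 = -4/37, a_1 = 2/3, a_2 = -2/9, a_3 = 8/81, a_4 = -4/81, a_5 = 32/1215.
Write the denominator as Q(λ) = 1 + q1*λ + q2*λ^2 + q3*λ^3. Requiring Q*f - P = O(λ^6) with deg P <= 2 kills the coefficients of λ^3..λ^5 in Q*f:
  λ^3: a_3 + q1*a_2 + q2*a_1 + q3*a_0 = 0, i.e. 8/81 + (-2/9)*q1 + (2/3)*q2 + (-4/37)*q3 = 0.
  λ^4: a_4 + q1*a_3 + q2*a_2 + q3*a_1 = 0, i.e. -4/81 + (8/81)*q1 + (-2/9)*q2 + (2/3)*q3 = 0.
  λ^5: a_5 + q1*a_4 + q2*a_3 + q3*a_2 = 0, i.e. 32/1215 + (-4/81)*q1 + (8/81)*q2 + (-2/9)*q3 = 0.
Solving this linear system: q1 = 242/321, q2 = 494/4815, q3 = -148/43335.
The numerator is Q*f truncated at degree 2: P0 = a_0 = -4/37; P1 = a_1 + q1*a_0 = 6950/11877; P2 = a_2 + q1*a_1 + q2*a_0 = 47974/178155.

The Pade approximant has numerator coefficients [-4/37, 6950/11877, 47974/178155]; denominator coefficients [1, 242/321, 494/4815, -148/43335].


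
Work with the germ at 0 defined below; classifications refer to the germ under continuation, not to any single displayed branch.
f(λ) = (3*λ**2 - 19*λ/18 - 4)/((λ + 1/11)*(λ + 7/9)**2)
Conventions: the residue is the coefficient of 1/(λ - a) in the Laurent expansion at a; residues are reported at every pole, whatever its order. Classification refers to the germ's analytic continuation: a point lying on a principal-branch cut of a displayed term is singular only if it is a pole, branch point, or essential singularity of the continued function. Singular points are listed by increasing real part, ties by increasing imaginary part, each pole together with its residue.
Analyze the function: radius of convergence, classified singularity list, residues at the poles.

Denominator factor (λ + 7/9)^2: pole of order 2 at -7/9, modulus 7/9.
Denominator factor (λ + 1/11): pole of order 1 at -1/11, modulus 1/11.
The radius of convergence is the smallest modulus among the singular points: 1/11.
At the order-2 pole -7/9 set g(λ) = (λ - (-7/9))^2*f(λ) = (3*λ**2 - 19*λ/18 - 4)/(λ + 1/11).
Order-2 pole: residue = g'(a); g'(-7/9) = 6105/544, so the residue is 6105/544.
At the order-1 pole -1/11 set g(λ) = (λ - (-1/11))*f(λ) = (3*λ**2 - 19*λ/18 - 4)/(λ + 7/9)**2.
Simple pole: residue = g(a) at a = -1/11, which is -4473/544.
List the singular points by increasing real part (a conjugate pair: the negative imaginary part first).

Radius of convergence at 0: 1/11.
At -7/9: a pole of order 2; residue 6105/544.
At -1/11: a pole of order 1; residue -4473/544.


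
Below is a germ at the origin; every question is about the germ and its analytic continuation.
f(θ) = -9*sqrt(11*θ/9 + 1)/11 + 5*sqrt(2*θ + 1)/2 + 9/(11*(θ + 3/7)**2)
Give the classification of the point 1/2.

Denominator factors: θ + 3/7 = 13/14 at θ = 1/2 — none vanishes.
Branch term sqrt(1 - θ/(-9/11)): argument at 1/2 is 29/18, nonzero, so 1/2 is not its branch point (a point on a principal cut is still regular for the continued germ).
Branch term sqrt(1 - θ/(-1/2)): argument at 1/2 is 2, nonzero, so 1/2 is not its branch point (a point on a principal cut is still regular for the continued germ).
So the germ continues analytically to 1/2.

The point is a regular point.


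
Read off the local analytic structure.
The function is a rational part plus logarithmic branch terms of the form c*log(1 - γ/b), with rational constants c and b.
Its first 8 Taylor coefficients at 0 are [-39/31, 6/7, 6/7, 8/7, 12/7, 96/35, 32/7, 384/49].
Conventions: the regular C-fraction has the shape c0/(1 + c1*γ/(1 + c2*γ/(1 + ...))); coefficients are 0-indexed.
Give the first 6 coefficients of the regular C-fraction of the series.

The regular C-fraction coefficients are [-39/31, 62/91, -153/91, -91/459, -368/459, -153/460].

Taylor coefficients (read off): a_0 = -39/31, a_1 = 6/7, a_2 = 6/7, a_3 = 8/7, a_4 = 12/7, a_5 = 96/35.
c0 = a_0 = -39/31. Peel one level at a time: if S = 1 + c*γ/S' with S'(0) = 1, then c is the γ-coefficient of S and S' = c*γ/(S - 1).
S_1 = c0/f = 1 + (62/91)*γ + (9486/8281)*γ^2 + ...; c1 = 62/91.
S_2 = c1*γ/(S_1 - 1) = 1 + (-153/91)*γ + (-1/3)*γ^2 + ...; c2 = -153/91.
S_3 = c2*γ/(S_2 - 1) = 1 + (-91/459)*γ + (-33488/210681)*γ^2 + ...; c3 = -91/459.
S_4 = c3*γ/(S_3 - 1) = 1 + (-368/459)*γ + (-4/15)*γ^2 + ...; c4 = -368/459.
S_5 = c4*γ/(S_4 - 1) = 1 + (-153/460)*γ + ...; c5 = -153/460.


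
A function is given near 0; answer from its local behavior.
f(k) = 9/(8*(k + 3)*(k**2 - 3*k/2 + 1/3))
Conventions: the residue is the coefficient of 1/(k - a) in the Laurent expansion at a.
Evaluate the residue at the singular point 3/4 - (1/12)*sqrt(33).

The residue is -27/664 - (405/7304)*sqrt(33).

The factor k**2 - 3*k/2 + 1/3 splits as (k - a)(k - a') with a = 3/4 - (1/12)*sqrt(33), a' = 3/4 + (1/12)*sqrt(33). At the order-1 pole a set g(k) = (k - a)*f(k) = [9/(8*(k + 3))] / (k - a').
Simple pole: residue = g(a) at a = 3/4 - (1/12)*sqrt(33), which is -27/664 - (405/7304)*sqrt(33).


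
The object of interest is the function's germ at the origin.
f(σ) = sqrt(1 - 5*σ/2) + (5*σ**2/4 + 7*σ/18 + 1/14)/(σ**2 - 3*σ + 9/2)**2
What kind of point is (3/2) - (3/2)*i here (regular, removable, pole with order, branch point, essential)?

The point is a pole of order 2.

The denominator factor σ**2 - 3*σ + 9/2 vanishes at (3/2) - (3/2)*i and appears to the power 2; the numerator there equals (55/84) - (149/24)*i, nonzero, and no other factor vanishes.
The branch terms are analytic at this point.
Hence a pole whose order is the multiplicity, 2.


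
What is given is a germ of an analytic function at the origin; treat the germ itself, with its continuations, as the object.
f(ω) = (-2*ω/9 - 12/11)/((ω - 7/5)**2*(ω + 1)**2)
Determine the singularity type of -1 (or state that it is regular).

The point is a pole of order 2.

The denominator factor ω + 1 vanishes at -1 and appears to the power 2; the numerator there equals -86/99, nonzero, and no other factor vanishes.
Hence a pole whose order is the multiplicity, 2.


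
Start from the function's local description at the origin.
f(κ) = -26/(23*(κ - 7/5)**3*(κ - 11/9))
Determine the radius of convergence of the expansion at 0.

The radius of convergence is 11/9.

Denominator factor (κ - 7/5)^3: pole of order 3 at 7/5, modulus 7/5.
Denominator factor (κ - 11/9): pole of order 1 at 11/9, modulus 11/9.
The radius of convergence is the smallest modulus among the singular points: 11/9.


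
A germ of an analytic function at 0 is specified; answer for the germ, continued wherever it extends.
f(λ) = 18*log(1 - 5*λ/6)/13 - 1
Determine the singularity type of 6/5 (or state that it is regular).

The point is a logarithmic branch point.

The term (18/13)*log(1 - λ/(6/5)) has argument 1 - 6/5/(6/5) = 0 at 6/5: a logarithmic (infinitely-sheeted) branch point; the remaining terms are analytic or single-valued there.


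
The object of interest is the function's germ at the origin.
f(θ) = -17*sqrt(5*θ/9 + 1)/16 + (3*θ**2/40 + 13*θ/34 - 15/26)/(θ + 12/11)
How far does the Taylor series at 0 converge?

Denominator factor (θ + 12/11): pole of order 1 at -12/11, modulus 12/11.
Branch term (-17/16)*sqrt(1 - θ/(-9/5)): its argument vanishes at θ = -9/5, a square-root branch point, modulus 9/5.
The radius of convergence is the smallest modulus among the singular points: 12/11.

The radius of convergence is 12/11.


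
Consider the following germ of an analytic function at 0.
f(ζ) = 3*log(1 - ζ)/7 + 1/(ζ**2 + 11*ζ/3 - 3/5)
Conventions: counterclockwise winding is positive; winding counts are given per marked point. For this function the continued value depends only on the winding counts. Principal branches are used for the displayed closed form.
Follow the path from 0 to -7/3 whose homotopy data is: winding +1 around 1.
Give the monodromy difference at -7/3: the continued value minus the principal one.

Continued minus principal equals (6/7)*pi*i.

The rational part is single-valued and drops out of the difference; each branch term changes only by its own monodromy.
(3/7)*log(1 - ζ/(1)): each positive loop around 1 adds 2*pi*i to the log, so winding +1 contributes (3/7)*(1)*2*pi*i = (6/7)*pi*i.
Summing the contributions at ζ = -7/3 gives (6/7)*pi*i.


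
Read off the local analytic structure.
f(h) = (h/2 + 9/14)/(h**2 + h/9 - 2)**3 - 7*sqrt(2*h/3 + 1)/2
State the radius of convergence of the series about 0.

The radius of convergence is -1/18 + (1/18)*sqrt(649).

Denominator factor (h**2 + h/9 - 2)^3: discriminant 649/81, real irrational roots -1/18 + (1/18)*sqrt(649) and -1/18 - (1/18)*sqrt(649); poles of order 3, moduli -1/18 + (1/18)*sqrt(649) and 1/18 + (1/18)*sqrt(649).
Branch term (-7/2)*sqrt(1 - h/(-3/2)): its argument vanishes at h = -3/2, a square-root branch point, modulus 3/2.
The radius of convergence is the smallest modulus among the singular points: -1/18 + (1/18)*sqrt(649).


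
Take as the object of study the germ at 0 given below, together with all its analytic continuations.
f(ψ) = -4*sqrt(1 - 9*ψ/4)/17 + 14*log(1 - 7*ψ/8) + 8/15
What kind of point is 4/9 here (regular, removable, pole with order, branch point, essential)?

The point is an algebraic (square-root) branch point.

The term (-4/17)*sqrt(1 - ψ/(4/9)) has argument 1 - 4/9/(4/9) = 0 at 4/9: a square-root (algebraic, two-sheeted) branch point; the remaining terms are analytic or single-valued there.


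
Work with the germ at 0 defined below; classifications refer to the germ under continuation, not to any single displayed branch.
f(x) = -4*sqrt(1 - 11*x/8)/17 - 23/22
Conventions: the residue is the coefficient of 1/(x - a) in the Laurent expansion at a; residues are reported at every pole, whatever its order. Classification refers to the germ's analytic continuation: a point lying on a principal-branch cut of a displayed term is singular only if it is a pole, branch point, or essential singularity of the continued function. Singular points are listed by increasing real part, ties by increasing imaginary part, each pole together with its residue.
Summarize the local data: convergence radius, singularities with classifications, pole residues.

Radius of convergence at 0: 8/11.
At 8/11: an algebraic (square-root) branch point.

Branch term (-4/17)*sqrt(1 - x/(8/11)): its argument vanishes at x = 8/11, a square-root branch point, modulus 8/11.
The radius of convergence is the smallest modulus among the singular points: 8/11.


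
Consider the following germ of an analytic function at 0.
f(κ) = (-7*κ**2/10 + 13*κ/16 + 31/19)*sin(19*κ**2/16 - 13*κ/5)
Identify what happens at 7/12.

The point is a regular point.

There is no denominator, hence no pole anywhere.
The factor sin(19*κ**2/16 - 13*κ/5) is entire.
So the germ continues analytically to 7/12.


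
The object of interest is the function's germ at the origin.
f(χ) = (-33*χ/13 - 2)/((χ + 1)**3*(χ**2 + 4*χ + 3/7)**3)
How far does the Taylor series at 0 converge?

Denominator factor (χ**2 + 4*χ + 3/7)^3: discriminant 100/7, real irrational roots -2 + (5/7)*sqrt(7) and -2 - (5/7)*sqrt(7); poles of order 3, moduli 2 - (5/7)*sqrt(7) and 2 + (5/7)*sqrt(7).
Denominator factor (χ + 1)^3: pole of order 3 at -1, modulus 1.
The radius of convergence is the smallest modulus among the singular points: 2 - (5/7)*sqrt(7).

The radius of convergence is 2 - (5/7)*sqrt(7).


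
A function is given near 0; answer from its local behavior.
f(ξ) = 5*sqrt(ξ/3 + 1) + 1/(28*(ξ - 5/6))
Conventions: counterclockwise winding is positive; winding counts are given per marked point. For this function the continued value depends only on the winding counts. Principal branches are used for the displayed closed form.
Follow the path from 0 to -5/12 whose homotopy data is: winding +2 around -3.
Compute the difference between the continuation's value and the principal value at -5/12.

Continued minus principal equals 0.

The rational part is single-valued and drops out of the difference; each branch term changes only by its own monodromy.
(5)*sqrt(1 - ξ/(-3)): winding +2 is even, the square root returns to the same sheet, contribution 0.
Summing the contributions at ξ = -5/12 gives 0.


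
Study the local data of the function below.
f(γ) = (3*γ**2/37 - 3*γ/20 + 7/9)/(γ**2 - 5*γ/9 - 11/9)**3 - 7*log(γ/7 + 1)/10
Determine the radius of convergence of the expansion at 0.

The radius of convergence is -5/18 + (1/18)*sqrt(421).

Denominator factor (γ**2 - 5*γ/9 - 11/9)^3: discriminant 421/81, real irrational roots 5/18 + (1/18)*sqrt(421) and 5/18 - (1/18)*sqrt(421); poles of order 3, moduli 5/18 + (1/18)*sqrt(421) and -5/18 + (1/18)*sqrt(421).
Branch term (-7/10)*log(1 - γ/(-7)): its argument vanishes at γ = -7, a logarithmic branch point, modulus 7.
The radius of convergence is the smallest modulus among the singular points: -5/18 + (1/18)*sqrt(421).


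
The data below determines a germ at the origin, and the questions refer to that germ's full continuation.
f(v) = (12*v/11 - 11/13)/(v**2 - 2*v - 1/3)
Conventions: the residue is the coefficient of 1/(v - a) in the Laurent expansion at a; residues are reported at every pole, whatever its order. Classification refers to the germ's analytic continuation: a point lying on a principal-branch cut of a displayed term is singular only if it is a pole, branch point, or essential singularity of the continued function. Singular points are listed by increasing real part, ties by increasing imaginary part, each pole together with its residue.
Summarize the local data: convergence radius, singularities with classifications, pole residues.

Denominator factor (v**2 - 2*v - 1/3): discriminant 16/3, real irrational roots 1 + (2/3)*sqrt(3) and 1 - (2/3)*sqrt(3); poles of order 1, moduli 1 + (2/3)*sqrt(3) and -1 + (2/3)*sqrt(3).
The radius of convergence is the smallest modulus among the singular points: -1 + (2/3)*sqrt(3).
The factor v**2 - 2*v - 1/3 splits as (v - a)(v - a') with a = 1 - (2/3)*sqrt(3), a' = 1 + (2/3)*sqrt(3). At the order-1 pole a set g(v) = (v - a)*f(v) = [12*v/11 - 11/13] / (v - a').
Simple pole: residue = g(a) at a = 1 - (2/3)*sqrt(3), which is 6/11 - (35/572)*sqrt(3).
The factor v**2 - 2*v - 1/3 splits as (v - a)(v - a') with a = 1 + (2/3)*sqrt(3), a' = 1 - (2/3)*sqrt(3). At the order-1 pole a set g(v) = (v - a)*f(v) = [12*v/11 - 11/13] / (v - a').
Simple pole: residue = g(a) at a = 1 + (2/3)*sqrt(3), which is 6/11 + (35/572)*sqrt(3).
List the singular points by increasing real part (a conjugate pair: the negative imaginary part first).

Radius of convergence at 0: -1 + (2/3)*sqrt(3).
At 1 - (2/3)*sqrt(3): a pole of order 1; residue 6/11 - (35/572)*sqrt(3).
At 1 + (2/3)*sqrt(3): a pole of order 1; residue 6/11 + (35/572)*sqrt(3).


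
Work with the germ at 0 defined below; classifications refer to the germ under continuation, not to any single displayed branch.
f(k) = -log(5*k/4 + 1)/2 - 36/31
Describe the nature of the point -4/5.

The term (-1/2)*log(1 - k/(-4/5)) has argument 1 - -4/5/(-4/5) = 0 at -4/5: a logarithmic (infinitely-sheeted) branch point; the remaining terms are analytic or single-valued there.

The point is a logarithmic branch point.


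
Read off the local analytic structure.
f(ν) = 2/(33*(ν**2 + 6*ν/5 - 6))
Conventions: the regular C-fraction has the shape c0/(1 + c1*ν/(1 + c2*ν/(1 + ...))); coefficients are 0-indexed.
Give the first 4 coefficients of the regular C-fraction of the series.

Taylor coefficients (expand at 0): a_0 = -1/99, a_1 = -1/495, a_2 = -31/14850, a_3 = -28/37125.
c0 = a_0 = -1/99. Peel one level at a time: if S = 1 + c*ν/S' with S'(0) = 1, then c is the ν-coefficient of S and S' = c*ν/(S - 1).
S_1 = c0/f = 1 + (-1/5)*ν + (-1/6)*ν^2 + ...; c1 = -1/5.
S_2 = c1*ν/(S_1 - 1) = 1 + (-5/6)*ν + (25/36)*ν^2 + ...; c2 = -5/6.
S_3 = c2*ν/(S_2 - 1) = 1 + (5/6)*ν + ...; c3 = 5/6.

The regular C-fraction coefficients are [-1/99, -1/5, -5/6, 5/6].


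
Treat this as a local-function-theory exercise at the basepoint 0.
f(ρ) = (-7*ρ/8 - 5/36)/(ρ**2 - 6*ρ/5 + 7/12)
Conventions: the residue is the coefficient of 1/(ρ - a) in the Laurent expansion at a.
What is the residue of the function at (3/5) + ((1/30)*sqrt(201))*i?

The factor ρ**2 - 6*ρ/5 + 7/12 splits as (ρ - a)(ρ - a') with a = (3/5) + ((1/30)*sqrt(201))*i, a' = (3/5) - ((1/30)*sqrt(201))*i. At the order-1 pole a set g(ρ) = (ρ - a)*f(ρ) = [-7*ρ/8 - 5/36] / (ρ - a').
Simple pole: residue = g(a) at a = (3/5) + ((1/30)*sqrt(201))*i, which is (-7/16) + ((239/4824)*sqrt(201))*i.

The residue is (-7/16) + ((239/4824)*sqrt(201))*i.


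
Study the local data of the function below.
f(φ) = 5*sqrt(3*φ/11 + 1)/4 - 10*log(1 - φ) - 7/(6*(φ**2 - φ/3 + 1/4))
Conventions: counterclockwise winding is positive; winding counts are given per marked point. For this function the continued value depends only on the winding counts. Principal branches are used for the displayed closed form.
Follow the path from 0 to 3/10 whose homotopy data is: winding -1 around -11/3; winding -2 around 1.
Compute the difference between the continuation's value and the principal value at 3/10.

The rational part is single-valued and drops out of the difference; each branch term changes only by its own monodromy.
(-10)*log(1 - φ/(1)): each positive loop around 1 adds 2*pi*i to the log, so winding -2 contributes (-10)*(-2)*2*pi*i = (40)*pi*i.
(5/4)*sqrt(1 - φ/(-11/3)): winding -1 is odd, the square root flips sign, contributing -2*(5/4)*sqrt(1 - (3/10)/(-11/3)) = -2*(5/4)*sqrt(119/110) = -(1/44)*sqrt(13090).
Summing the contributions at φ = 3/10 gives (-(1/44)*sqrt(13090)) + ((40)*pi)*i.

Continued minus principal equals (-(1/44)*sqrt(13090)) + ((40)*pi)*i.


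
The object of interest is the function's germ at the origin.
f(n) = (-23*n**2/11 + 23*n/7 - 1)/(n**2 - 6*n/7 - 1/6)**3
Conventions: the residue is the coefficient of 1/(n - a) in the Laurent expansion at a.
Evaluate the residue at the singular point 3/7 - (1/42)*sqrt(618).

The residue is -(2678487/96159976)*sqrt(618).

The factor n**2 - 6*n/7 - 1/6 splits as (n - a)(n - a') with a = 3/7 - (1/42)*sqrt(618), a' = 3/7 + (1/42)*sqrt(618). At the order-3 pole a set g(n) = (n - a)^3*f(n) = [-23*n**2/11 + 23*n/7 - 1] / (n - a')^3.
Order-3 pole: residue = g''(a)/2; g''(3/7 - (1/42)*sqrt(618)) = -(2678487/48079988)*sqrt(618), so the residue is -(2678487/96159976)*sqrt(618).


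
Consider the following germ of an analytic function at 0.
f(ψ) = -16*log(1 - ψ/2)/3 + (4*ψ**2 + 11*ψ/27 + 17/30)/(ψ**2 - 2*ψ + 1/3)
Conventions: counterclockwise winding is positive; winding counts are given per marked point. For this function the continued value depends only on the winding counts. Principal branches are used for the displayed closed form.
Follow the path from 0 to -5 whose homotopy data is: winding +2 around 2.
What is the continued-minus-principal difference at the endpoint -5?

Continued minus principal equals -(64/3)*pi*i.

The rational part is single-valued and drops out of the difference; each branch term changes only by its own monodromy.
(-16/3)*log(1 - ψ/(2)): each positive loop around 2 adds 2*pi*i to the log, so winding +2 contributes (-16/3)*(2)*2*pi*i = -(64/3)*pi*i.
Summing the contributions at ψ = -5 gives -(64/3)*pi*i.


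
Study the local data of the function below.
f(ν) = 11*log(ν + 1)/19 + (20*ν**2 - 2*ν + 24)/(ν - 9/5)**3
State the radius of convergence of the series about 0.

The radius of convergence is 1.

Denominator factor (ν - 9/5)^3: pole of order 3 at 9/5, modulus 9/5.
Branch term (11/19)*log(1 - ν/(-1)): its argument vanishes at ν = -1, a logarithmic branch point, modulus 1.
The radius of convergence is the smallest modulus among the singular points: 1.


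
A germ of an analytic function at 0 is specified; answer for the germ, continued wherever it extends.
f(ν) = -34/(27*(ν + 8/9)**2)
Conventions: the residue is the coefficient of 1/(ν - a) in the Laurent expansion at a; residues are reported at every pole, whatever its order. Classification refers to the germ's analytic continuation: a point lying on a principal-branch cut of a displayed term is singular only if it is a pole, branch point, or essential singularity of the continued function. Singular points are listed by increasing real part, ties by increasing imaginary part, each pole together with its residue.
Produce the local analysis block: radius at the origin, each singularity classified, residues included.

Radius of convergence at 0: 8/9.
At -8/9: a pole of order 2; residue 0.

Denominator factor (ν + 8/9)^2: pole of order 2 at -8/9, modulus 8/9.
The radius of convergence is the smallest modulus among the singular points: 8/9.
At the order-2 pole -8/9 set g(ν) = (ν - (-8/9))^2*f(ν) = -34/27.
Order-2 pole: residue = g'(a); g'(-8/9) = 0, so the residue is 0.


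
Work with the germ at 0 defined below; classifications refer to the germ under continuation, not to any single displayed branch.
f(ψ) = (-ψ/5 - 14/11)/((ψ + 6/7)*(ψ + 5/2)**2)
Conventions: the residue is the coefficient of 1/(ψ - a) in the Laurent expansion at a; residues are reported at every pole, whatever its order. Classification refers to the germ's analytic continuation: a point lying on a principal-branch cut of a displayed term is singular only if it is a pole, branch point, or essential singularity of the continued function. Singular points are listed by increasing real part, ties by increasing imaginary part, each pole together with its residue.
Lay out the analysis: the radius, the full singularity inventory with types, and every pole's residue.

Denominator factor (ψ + 6/7): pole of order 1 at -6/7, modulus 6/7.
Denominator factor (ψ + 5/2)^2: pole of order 2 at -5/2, modulus 5/2.
The radius of convergence is the smallest modulus among the singular points: 6/7.
At the order-2 pole -5/2 set g(ψ) = (ψ - (-5/2))^2*f(ψ) = (-ψ/5 - 14/11)/(ψ + 6/7).
Order-2 pole: residue = g'(a); g'(-5/2) = 11872/29095, so the residue is 11872/29095.
At the order-1 pole -6/7 set g(ψ) = (ψ - (-6/7))*f(ψ) = (-ψ/5 - 14/11)/(ψ + 5/2)**2.
Simple pole: residue = g(a) at a = -6/7, which is -11872/29095.
List the singular points by increasing real part (a conjugate pair: the negative imaginary part first).

Radius of convergence at 0: 6/7.
At -5/2: a pole of order 2; residue 11872/29095.
At -6/7: a pole of order 1; residue -11872/29095.


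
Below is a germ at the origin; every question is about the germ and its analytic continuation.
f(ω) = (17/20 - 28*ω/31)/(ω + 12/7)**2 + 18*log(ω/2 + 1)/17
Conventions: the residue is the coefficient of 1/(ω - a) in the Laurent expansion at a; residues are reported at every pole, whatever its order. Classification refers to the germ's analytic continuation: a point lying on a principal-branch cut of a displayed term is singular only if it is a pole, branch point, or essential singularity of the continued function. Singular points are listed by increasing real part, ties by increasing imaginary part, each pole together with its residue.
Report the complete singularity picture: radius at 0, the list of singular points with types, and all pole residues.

Denominator factor (ω + 12/7)^2: pole of order 2 at -12/7, modulus 12/7.
Branch term (18/17)*log(1 - ω/(-2)): its argument vanishes at ω = -2, a logarithmic branch point, modulus 2.
The radius of convergence is the smallest modulus among the singular points: 12/7.
The branch term is analytic at -12/7 and contributes nothing to the residue; only the rational part matters.
At the order-2 pole -12/7 set g(ω) = (ω - (-12/7))^2*(rational part) = 17/20 - 28*ω/31.
Order-2 pole: residue = g'(a); g'(-12/7) = -28/31, so the residue is -28/31.
List the singular points by increasing real part (a conjugate pair: the negative imaginary part first).

Radius of convergence at 0: 12/7.
At -2: a logarithmic branch point.
At -12/7: a pole of order 2; residue -28/31.


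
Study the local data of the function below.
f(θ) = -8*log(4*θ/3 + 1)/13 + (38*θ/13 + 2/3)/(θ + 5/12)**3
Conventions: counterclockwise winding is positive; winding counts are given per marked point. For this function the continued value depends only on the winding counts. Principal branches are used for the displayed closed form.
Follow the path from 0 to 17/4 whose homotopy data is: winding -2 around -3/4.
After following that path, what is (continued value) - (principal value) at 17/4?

Continued minus principal equals (32/13)*pi*i.

The rational part is single-valued and drops out of the difference; each branch term changes only by its own monodromy.
(-8/13)*log(1 - θ/(-3/4)): each positive loop around -3/4 adds 2*pi*i to the log, so winding -2 contributes (-8/13)*(-2)*2*pi*i = (32/13)*pi*i.
Summing the contributions at θ = 17/4 gives (32/13)*pi*i.


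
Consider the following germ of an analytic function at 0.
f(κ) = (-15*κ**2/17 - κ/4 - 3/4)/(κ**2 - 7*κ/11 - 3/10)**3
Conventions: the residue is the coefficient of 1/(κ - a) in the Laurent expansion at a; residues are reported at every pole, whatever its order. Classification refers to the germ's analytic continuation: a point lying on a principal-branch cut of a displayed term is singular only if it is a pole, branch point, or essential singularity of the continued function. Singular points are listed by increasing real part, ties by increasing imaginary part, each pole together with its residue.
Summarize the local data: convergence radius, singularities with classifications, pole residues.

Denominator factor (κ**2 - 7*κ/11 - 3/10)^3: discriminant 971/605, real irrational roots 7/22 + (1/110)*sqrt(4855) and 7/22 - (1/110)*sqrt(4855); poles of order 3, moduli 7/22 + (1/110)*sqrt(4855) and -7/22 + (1/110)*sqrt(4855).
The radius of convergence is the smallest modulus among the singular points: -7/22 + (1/110)*sqrt(4855).
The factor κ**2 - 7*κ/11 - 3/10 splits as (κ - a)(κ - a') with a = 7/22 - (1/110)*sqrt(4855), a' = 7/22 + (1/110)*sqrt(4855). At the order-3 pole a set g(κ) = (κ - a)^3*f(κ) = [-15*κ**2/17 - κ/4 - 3/4] / (κ - a')^3.
Order-3 pole: residue = g''(a)/2; g''(7/22 - (1/110)*sqrt(4855)) = (1315593675/31126952774)*sqrt(4855), so the residue is (1315593675/62253905548)*sqrt(4855).
The factor κ**2 - 7*κ/11 - 3/10 splits as (κ - a)(κ - a') with a = 7/22 + (1/110)*sqrt(4855), a' = 7/22 - (1/110)*sqrt(4855). At the order-3 pole a set g(κ) = (κ - a)^3*f(κ) = [-15*κ**2/17 - κ/4 - 3/4] / (κ - a')^3.
Order-3 pole: residue = g''(a)/2; g''(7/22 + (1/110)*sqrt(4855)) = -(1315593675/31126952774)*sqrt(4855), so the residue is -(1315593675/62253905548)*sqrt(4855).
List the singular points by increasing real part (a conjugate pair: the negative imaginary part first).

Radius of convergence at 0: -7/22 + (1/110)*sqrt(4855).
At 7/22 - (1/110)*sqrt(4855): a pole of order 3; residue (1315593675/62253905548)*sqrt(4855).
At 7/22 + (1/110)*sqrt(4855): a pole of order 3; residue -(1315593675/62253905548)*sqrt(4855).


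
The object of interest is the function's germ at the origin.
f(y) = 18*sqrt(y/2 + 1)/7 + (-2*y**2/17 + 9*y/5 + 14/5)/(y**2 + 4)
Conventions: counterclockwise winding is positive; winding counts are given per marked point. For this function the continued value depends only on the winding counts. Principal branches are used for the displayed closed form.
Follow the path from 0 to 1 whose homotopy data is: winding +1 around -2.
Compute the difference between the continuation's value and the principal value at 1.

Continued minus principal equals -(18/7)*sqrt(6).

The rational part is single-valued and drops out of the difference; each branch term changes only by its own monodromy.
(18/7)*sqrt(1 - y/(-2)): winding +1 is odd, the square root flips sign, contributing -2*(18/7)*sqrt(1 - (1)/(-2)) = -2*(18/7)*sqrt(3/2) = -(18/7)*sqrt(6).
Summing the contributions at y = 1 gives -(18/7)*sqrt(6).


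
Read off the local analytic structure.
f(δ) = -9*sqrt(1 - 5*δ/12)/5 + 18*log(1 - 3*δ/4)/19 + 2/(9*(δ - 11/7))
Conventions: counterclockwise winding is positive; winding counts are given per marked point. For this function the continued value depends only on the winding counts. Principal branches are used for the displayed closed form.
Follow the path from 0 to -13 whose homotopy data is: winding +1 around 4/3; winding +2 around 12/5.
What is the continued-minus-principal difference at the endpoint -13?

Continued minus principal equals (36/19)*pi*i.

The rational part is single-valued and drops out of the difference; each branch term changes only by its own monodromy.
(18/19)*log(1 - δ/(4/3)): each positive loop around 4/3 adds 2*pi*i to the log, so winding +1 contributes (18/19)*(1)*2*pi*i = (36/19)*pi*i.
(-9/5)*sqrt(1 - δ/(12/5)): winding +2 is even, the square root returns to the same sheet, contribution 0.
Summing the contributions at δ = -13 gives (36/19)*pi*i.


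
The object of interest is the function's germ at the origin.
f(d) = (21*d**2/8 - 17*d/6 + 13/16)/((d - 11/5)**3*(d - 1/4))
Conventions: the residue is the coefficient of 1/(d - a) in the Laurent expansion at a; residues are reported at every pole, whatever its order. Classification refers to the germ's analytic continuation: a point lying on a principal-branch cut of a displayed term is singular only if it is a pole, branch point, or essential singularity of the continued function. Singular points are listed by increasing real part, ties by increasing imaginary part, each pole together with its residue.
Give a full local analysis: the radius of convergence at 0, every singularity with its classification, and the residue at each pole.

Denominator factor (d - 1/4): pole of order 1 at 1/4, modulus 1/4.
Denominator factor (d - 11/5)^3: pole of order 3 at 11/5, modulus 11/5.
The radius of convergence is the smallest modulus among the singular points: 1/4.
At the order-1 pole 1/4 set g(d) = (d - (1/4))*f(d) = (21*d**2/8 - 17*d/6 + 13/16)/(d - 11/5)**3.
Simple pole: residue = g(a) at a = 1/4, which is -12875/355914.
At the order-3 pole 11/5 set g(d) = (d - (11/5))^3*f(d) = (21*d**2/8 - 17*d/6 + 13/16)/(d - 1/4).
Order-3 pole: residue = g''(a)/2; g''(11/5) = 12875/177957, so the residue is 12875/355914.
List the singular points by increasing real part (a conjugate pair: the negative imaginary part first).

Radius of convergence at 0: 1/4.
At 1/4: a pole of order 1; residue -12875/355914.
At 11/5: a pole of order 3; residue 12875/355914.


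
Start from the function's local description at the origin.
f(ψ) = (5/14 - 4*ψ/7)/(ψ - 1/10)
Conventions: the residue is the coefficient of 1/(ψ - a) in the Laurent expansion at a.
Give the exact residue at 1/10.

The residue is 3/10.

At the order-1 pole 1/10 set g(ψ) = (ψ - (1/10))*f(ψ) = 5/14 - 4*ψ/7.
Simple pole: residue = g(a) at a = 1/10, which is 3/10.


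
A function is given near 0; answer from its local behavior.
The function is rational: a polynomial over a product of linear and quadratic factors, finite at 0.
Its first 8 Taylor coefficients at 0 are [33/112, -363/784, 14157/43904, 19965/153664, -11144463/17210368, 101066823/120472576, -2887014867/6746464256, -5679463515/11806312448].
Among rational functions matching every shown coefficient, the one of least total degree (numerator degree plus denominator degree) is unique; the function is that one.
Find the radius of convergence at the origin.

The radius of convergence is (2/11)*sqrt(22).

No rational of total degree below 2 reproduces all 8 coefficients; solving the [0/2] Pade equations on them gives f(n) = 3/(14*(n**2 + 8*n/7 + 8/11)), whose expansion matches every shown term.
Denominator factor (n**2 + 8*n/7 + 8/11): discriminant -864/539, complex-conjugate roots (-4/7) + ((6/77)*sqrt(66))*i and (-4/7) - ((6/77)*sqrt(66))*i; poles of order 1, moduli (2/11)*sqrt(22) and (2/11)*sqrt(22).
The radius of convergence is the smallest modulus among the singular points: (2/11)*sqrt(22).


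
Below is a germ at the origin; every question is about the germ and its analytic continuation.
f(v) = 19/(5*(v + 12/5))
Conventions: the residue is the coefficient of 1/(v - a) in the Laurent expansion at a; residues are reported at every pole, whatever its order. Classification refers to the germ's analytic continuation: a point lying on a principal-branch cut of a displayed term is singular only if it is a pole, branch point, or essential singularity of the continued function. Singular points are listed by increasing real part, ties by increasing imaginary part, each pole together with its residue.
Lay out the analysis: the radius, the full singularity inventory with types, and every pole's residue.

Radius of convergence at 0: 12/5.
At -12/5: a pole of order 1; residue 19/5.

Denominator factor (v + 12/5): pole of order 1 at -12/5, modulus 12/5.
The radius of convergence is the smallest modulus among the singular points: 12/5.
At the order-1 pole -12/5 set g(v) = (v - (-12/5))*f(v) = 19/5.
Simple pole: residue = g(a) at a = -12/5, which is 19/5.


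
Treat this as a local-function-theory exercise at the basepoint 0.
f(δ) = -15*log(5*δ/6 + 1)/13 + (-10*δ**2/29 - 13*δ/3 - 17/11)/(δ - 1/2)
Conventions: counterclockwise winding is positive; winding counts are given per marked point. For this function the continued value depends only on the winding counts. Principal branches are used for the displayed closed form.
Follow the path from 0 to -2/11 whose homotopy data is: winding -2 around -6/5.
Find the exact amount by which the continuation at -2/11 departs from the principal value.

Continued minus principal equals (60/13)*pi*i.

The rational part is single-valued and drops out of the difference; each branch term changes only by its own monodromy.
(-15/13)*log(1 - δ/(-6/5)): each positive loop around -6/5 adds 2*pi*i to the log, so winding -2 contributes (-15/13)*(-2)*2*pi*i = (60/13)*pi*i.
Summing the contributions at δ = -2/11 gives (60/13)*pi*i.


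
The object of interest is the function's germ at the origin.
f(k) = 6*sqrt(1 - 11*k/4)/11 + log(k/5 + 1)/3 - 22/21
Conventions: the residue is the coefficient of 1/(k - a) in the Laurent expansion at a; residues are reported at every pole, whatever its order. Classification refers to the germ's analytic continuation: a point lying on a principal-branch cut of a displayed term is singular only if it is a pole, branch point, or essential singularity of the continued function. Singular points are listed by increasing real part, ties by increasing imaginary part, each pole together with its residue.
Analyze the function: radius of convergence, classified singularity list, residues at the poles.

Branch term (1/3)*log(1 - k/(-5)): its argument vanishes at k = -5, a logarithmic branch point, modulus 5.
Branch term (6/11)*sqrt(1 - k/(4/11)): its argument vanishes at k = 4/11, a square-root branch point, modulus 4/11.
The radius of convergence is the smallest modulus among the singular points: 4/11.
List the singular points by increasing real part (a conjugate pair: the negative imaginary part first).

Radius of convergence at 0: 4/11.
At -5: a logarithmic branch point.
At 4/11: an algebraic (square-root) branch point.
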